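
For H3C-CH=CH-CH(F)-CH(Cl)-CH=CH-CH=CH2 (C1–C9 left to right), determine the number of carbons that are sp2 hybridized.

C1: sp3
C2: sp2 ✓
C3: sp2 ✓
C4: sp3
C5: sp3
C6: sp2 ✓
C7: sp2 ✓
C8: sp2 ✓
C9: sp2 ✓
C2, C3, C6, C7, C8, C9 → 6 sp2 carbons.

6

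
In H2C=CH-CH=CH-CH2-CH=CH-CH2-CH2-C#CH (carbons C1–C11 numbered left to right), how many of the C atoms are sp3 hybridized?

C1: sp2
C2: sp2
C3: sp2
C4: sp2
C5: sp3 ✓
C6: sp2
C7: sp2
C8: sp3 ✓
C9: sp3 ✓
C10: sp
C11: sp
C5, C8, C9 → 3 sp3 carbons.

3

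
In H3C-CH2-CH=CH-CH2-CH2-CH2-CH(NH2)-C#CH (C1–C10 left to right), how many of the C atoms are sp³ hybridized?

6

C1: sp3 ✓
C2: sp3 ✓
C3: sp2
C4: sp2
C5: sp3 ✓
C6: sp3 ✓
C7: sp3 ✓
C8: sp3 ✓
C9: sp
C10: sp
C1, C2, C5, C6, C7, C8 → 6 sp3 carbons.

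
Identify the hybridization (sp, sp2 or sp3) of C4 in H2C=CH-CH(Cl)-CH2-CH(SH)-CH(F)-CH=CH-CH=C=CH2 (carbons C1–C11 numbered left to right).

C4 (4 σ bonds) has steric number 4: sp3.

sp³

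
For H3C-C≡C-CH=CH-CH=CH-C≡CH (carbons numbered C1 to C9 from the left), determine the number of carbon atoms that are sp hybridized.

C1: sp3
C2: sp ✓
C3: sp ✓
C4: sp2
C5: sp2
C6: sp2
C7: sp2
C8: sp ✓
C9: sp ✓
C2, C3, C8, C9 → 4 sp carbons.

4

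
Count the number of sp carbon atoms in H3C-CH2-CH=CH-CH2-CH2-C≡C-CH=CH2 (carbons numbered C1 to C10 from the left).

2

C1: sp3
C2: sp3
C3: sp2
C4: sp2
C5: sp3
C6: sp3
C7: sp ✓
C8: sp ✓
C9: sp2
C10: sp2
C7, C8 → 2 sp carbons.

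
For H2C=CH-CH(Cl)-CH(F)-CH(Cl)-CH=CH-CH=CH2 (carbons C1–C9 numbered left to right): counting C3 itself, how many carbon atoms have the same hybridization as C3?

C3 is sp3 (only σ bonds).
C1: sp2
C2: sp2
C3: sp3 ✓
C4: sp3 ✓
C5: sp3 ✓
C6: sp2
C7: sp2
C8: sp2
C9: sp2
3 carbons are sp3.

3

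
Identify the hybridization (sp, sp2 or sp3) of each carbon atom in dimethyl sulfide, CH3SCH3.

sp^3

Each carbon atom: 4 σ bonds; 4 regions of electron density → sp3.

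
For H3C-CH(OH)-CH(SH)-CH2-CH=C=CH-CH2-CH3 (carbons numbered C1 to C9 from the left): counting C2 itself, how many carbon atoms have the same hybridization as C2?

C2 is sp3 (only σ bonds).
C1: sp3 ✓
C2: sp3 ✓
C3: sp3 ✓
C4: sp3 ✓
C5: sp2
C6: sp
C7: sp2
C8: sp3 ✓
C9: sp3 ✓
6 carbons are sp3.

6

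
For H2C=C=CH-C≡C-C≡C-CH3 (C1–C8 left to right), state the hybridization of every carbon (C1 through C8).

C1: 3 σ bonds, plus one π bond — 3 electron domains, sp2.
C2: 2 σ bonds, plus two π bonds; 2 regions of electron density → sp.
C3 (3 σ bonds, plus one π bond) has steric number 3: sp2.
C4 is sp: 2 σ bonds, plus two π bonds, 2 electron-density regions.
C5 — 2 σ bonds, plus two π bonds. Steric number 2, so sp.
C6 (2 σ bonds, plus two π bonds) has steric number 2: sp.
C7 (2 σ bonds, plus two π bonds) has steric number 2: sp.
C8 carries 4 σ bonds, giving a steric number of 4, so it is sp3.

C1 sp2, C2 sp, C3 sp2, C4 sp, C5 sp, C6 sp, C7 sp, C8 sp3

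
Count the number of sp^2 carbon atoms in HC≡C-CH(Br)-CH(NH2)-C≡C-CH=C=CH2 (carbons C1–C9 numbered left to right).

C1: sp
C2: sp
C3: sp3
C4: sp3
C5: sp
C6: sp
C7: sp2 ✓
C8: sp
C9: sp2 ✓
C7, C9 → 2 sp2 carbons.

2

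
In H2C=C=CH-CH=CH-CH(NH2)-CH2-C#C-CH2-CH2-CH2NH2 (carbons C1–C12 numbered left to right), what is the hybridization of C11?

C11 carries 4 σ bonds, giving a steric number of 4, so it is sp3.

sp3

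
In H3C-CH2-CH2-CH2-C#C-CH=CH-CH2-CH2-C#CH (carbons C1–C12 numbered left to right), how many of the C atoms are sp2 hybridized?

C1: sp3
C2: sp3
C3: sp3
C4: sp3
C5: sp
C6: sp
C7: sp2 ✓
C8: sp2 ✓
C9: sp3
C10: sp3
C11: sp
C12: sp
C7, C8 → 2 sp2 carbons.

2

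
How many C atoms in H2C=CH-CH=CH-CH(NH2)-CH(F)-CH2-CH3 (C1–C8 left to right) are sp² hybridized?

C1: sp2 ✓
C2: sp2 ✓
C3: sp2 ✓
C4: sp2 ✓
C5: sp3
C6: sp3
C7: sp3
C8: sp3
C1, C2, C3, C4 → 4 sp2 carbons.

4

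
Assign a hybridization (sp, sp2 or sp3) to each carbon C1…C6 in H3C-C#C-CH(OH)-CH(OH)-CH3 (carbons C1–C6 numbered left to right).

C1 (4 σ bonds) has steric number 4: sp3.
C2 carries 2 σ bonds, plus two π bonds, giving a steric number of 2, so it is sp.
C3 carries 2 σ bonds, plus two π bonds, giving a steric number of 2, so it is sp.
C4 carries 4 σ bonds, giving a steric number of 4, so it is sp3.
C5 (4 σ bonds) has steric number 4: sp3.
C6: 4 σ bonds — 4 electron domains, sp3.

C1 sp3, C2 sp, C3 sp, C4 sp3, C5 sp3, C6 sp3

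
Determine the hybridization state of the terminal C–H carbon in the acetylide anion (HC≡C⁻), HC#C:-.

The terminal C–H carbon has 2 σ bonds, plus two π bonds: steric number 2 → sp.

sp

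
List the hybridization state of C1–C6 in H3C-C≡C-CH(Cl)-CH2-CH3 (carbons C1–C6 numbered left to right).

C1 — 4 σ bonds. Steric number 4, so sp3.
C2: 2 σ bonds, plus two π bonds; 2 regions of electron density → sp.
C3 (2 σ bonds, plus two π bonds) has steric number 2: sp.
C4: 4 σ bonds; 4 regions of electron density → sp3.
C5: 4 σ bonds — 4 electron domains, sp3.
C6 is sp3: 4 σ bonds, 4 electron-density regions.

C1 sp3, C2 sp, C3 sp, C4 sp3, C5 sp3, C6 sp3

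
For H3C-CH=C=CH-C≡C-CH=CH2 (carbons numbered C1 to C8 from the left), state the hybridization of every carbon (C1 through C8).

C1 sp3, C2 sp2, C3 sp, C4 sp2, C5 sp, C6 sp, C7 sp2, C8 sp2

C1 — 4 σ bonds. Steric number 4, so sp3.
C2: 3 σ bonds, plus one π bond; 3 regions of electron density → sp2.
C3: 2 σ bonds, plus two π bonds; 2 regions of electron density → sp.
C4: 3 σ bonds, plus one π bond — 3 electron domains, sp2.
C5: 2 σ bonds, plus two π bonds — 2 electron domains, sp.
C6 is sp: 2 σ bonds, plus two π bonds, 2 electron-density regions.
C7: 3 σ bonds, plus one π bond — 3 electron domains, sp2.
C8 — 3 σ bonds, plus one π bond. Steric number 3, so sp2.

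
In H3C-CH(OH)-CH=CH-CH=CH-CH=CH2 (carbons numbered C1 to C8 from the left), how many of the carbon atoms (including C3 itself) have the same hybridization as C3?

6

C3 is sp2 (one π bond).
C1: sp3
C2: sp3
C3: sp2 ✓
C4: sp2 ✓
C5: sp2 ✓
C6: sp2 ✓
C7: sp2 ✓
C8: sp2 ✓
6 carbons are sp2.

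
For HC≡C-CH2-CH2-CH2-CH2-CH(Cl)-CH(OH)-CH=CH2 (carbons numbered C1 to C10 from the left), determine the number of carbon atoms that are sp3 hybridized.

C1: sp
C2: sp
C3: sp3 ✓
C4: sp3 ✓
C5: sp3 ✓
C6: sp3 ✓
C7: sp3 ✓
C8: sp3 ✓
C9: sp2
C10: sp2
C3, C4, C5, C6, C7, C8 → 6 sp3 carbons.

6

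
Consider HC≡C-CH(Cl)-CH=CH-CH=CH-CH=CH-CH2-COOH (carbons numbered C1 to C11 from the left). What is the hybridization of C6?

sp^2

C6 is sp2: 3 σ bonds, plus one π bond, 3 electron-density regions.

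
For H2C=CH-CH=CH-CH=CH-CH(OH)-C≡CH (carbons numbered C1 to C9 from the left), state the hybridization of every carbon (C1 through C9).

C1 sp2, C2 sp2, C3 sp2, C4 sp2, C5 sp2, C6 sp2, C7 sp3, C8 sp, C9 sp

C1 is sp2: 3 σ bonds, plus one π bond, 3 electron-density regions.
C2 — 3 σ bonds, plus one π bond. Steric number 3, so sp2.
C3 is sp2: 3 σ bonds, plus one π bond, 3 electron-density regions.
C4 is sp2: 3 σ bonds, plus one π bond, 3 electron-density regions.
C5 (3 σ bonds, plus one π bond) has steric number 3: sp2.
C6 (3 σ bonds, plus one π bond) has steric number 3: sp2.
C7 carries 4 σ bonds, giving a steric number of 4, so it is sp3.
C8 (2 σ bonds, plus two π bonds) has steric number 2: sp.
C9: 2 σ bonds, plus two π bonds — 2 electron domains, sp.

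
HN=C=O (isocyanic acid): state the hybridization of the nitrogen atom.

The nitrogen atom: 2 σ bonds and 1 lone pair, plus one π bond — 3 electron domains, sp2.

sp2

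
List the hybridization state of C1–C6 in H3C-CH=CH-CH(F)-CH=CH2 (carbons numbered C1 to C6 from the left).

C1 sp3, C2 sp2, C3 sp2, C4 sp3, C5 sp2, C6 sp2

C1: 4 σ bonds; 4 regions of electron density → sp3.
C2: 3 σ bonds, plus one π bond; 3 regions of electron density → sp2.
C3 carries 3 σ bonds, plus one π bond, giving a steric number of 3, so it is sp2.
C4: 4 σ bonds — 4 electron domains, sp3.
C5 — 3 σ bonds, plus one π bond. Steric number 3, so sp2.
C6 (3 σ bonds, plus one π bond) has steric number 3: sp2.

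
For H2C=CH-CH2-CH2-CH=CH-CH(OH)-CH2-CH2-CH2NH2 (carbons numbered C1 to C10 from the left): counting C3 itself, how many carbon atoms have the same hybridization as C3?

6

C3 is sp3 (only σ bonds).
C1: sp2
C2: sp2
C3: sp3 ✓
C4: sp3 ✓
C5: sp2
C6: sp2
C7: sp3 ✓
C8: sp3 ✓
C9: sp3 ✓
C10: sp3 ✓
6 carbons are sp3.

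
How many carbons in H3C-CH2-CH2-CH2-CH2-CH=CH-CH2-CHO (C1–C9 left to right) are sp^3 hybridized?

6

C1: sp3 ✓
C2: sp3 ✓
C3: sp3 ✓
C4: sp3 ✓
C5: sp3 ✓
C6: sp2
C7: sp2
C8: sp3 ✓
C9: sp2
C1, C2, C3, C4, C5, C8 → 6 sp3 carbons.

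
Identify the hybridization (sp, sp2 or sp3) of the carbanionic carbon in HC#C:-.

sp

One σ bond + one lone pair = steric number 2 → sp.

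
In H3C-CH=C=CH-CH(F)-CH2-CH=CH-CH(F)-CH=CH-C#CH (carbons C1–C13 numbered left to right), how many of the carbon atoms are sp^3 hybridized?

C1: sp3 ✓
C2: sp2
C3: sp
C4: sp2
C5: sp3 ✓
C6: sp3 ✓
C7: sp2
C8: sp2
C9: sp3 ✓
C10: sp2
C11: sp2
C12: sp
C13: sp
C1, C5, C6, C9 → 4 sp3 carbons.

4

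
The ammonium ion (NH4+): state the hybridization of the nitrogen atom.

sp^3

Four σ bonds, no lone pair → sp3, tetrahedral.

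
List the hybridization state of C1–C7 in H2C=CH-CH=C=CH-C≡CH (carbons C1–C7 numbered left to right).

C1 — 3 σ bonds, plus one π bond. Steric number 3, so sp2.
C2 — 3 σ bonds, plus one π bond. Steric number 3, so sp2.
C3: 3 σ bonds, plus one π bond — 3 electron domains, sp2.
C4 is sp: 2 σ bonds, plus two π bonds, 2 electron-density regions.
C5 — 3 σ bonds, plus one π bond. Steric number 3, so sp2.
C6 is sp: 2 σ bonds, plus two π bonds, 2 electron-density regions.
C7 has 2 σ bonds, plus two π bonds: steric number 2 → sp.

C1 sp2, C2 sp2, C3 sp2, C4 sp, C5 sp2, C6 sp, C7 sp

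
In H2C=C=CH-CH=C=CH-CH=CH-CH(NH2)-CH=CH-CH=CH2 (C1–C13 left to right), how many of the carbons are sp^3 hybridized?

1

C1: sp2
C2: sp
C3: sp2
C4: sp2
C5: sp
C6: sp2
C7: sp2
C8: sp2
C9: sp3 ✓
C10: sp2
C11: sp2
C12: sp2
C13: sp2
C9 → 1 sp3 carbon.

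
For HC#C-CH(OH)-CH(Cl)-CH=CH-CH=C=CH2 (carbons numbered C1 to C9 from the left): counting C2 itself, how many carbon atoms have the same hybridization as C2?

3

C2 is sp (two π bonds).
C1: sp ✓
C2: sp ✓
C3: sp3
C4: sp3
C5: sp2
C6: sp2
C7: sp2
C8: sp ✓
C9: sp2
3 carbons are sp.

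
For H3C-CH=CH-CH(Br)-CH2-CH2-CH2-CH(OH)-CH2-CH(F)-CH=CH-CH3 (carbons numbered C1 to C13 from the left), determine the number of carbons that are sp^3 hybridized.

C1: sp3 ✓
C2: sp2
C3: sp2
C4: sp3 ✓
C5: sp3 ✓
C6: sp3 ✓
C7: sp3 ✓
C8: sp3 ✓
C9: sp3 ✓
C10: sp3 ✓
C11: sp2
C12: sp2
C13: sp3 ✓
C1, C4, C5, C6, C7, C8, C9, C10, C13 → 9 sp3 carbons.

9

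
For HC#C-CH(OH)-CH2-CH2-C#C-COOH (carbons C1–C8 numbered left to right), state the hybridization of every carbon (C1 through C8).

C1 sp, C2 sp, C3 sp3, C4 sp3, C5 sp3, C6 sp, C7 sp, C8 sp2

C1 has 2 σ bonds, plus two π bonds: steric number 2 → sp.
C2 has 2 σ bonds, plus two π bonds: steric number 2 → sp.
C3 has 4 σ bonds: steric number 4 → sp3.
C4 carries 4 σ bonds, giving a steric number of 4, so it is sp3.
C5: 4 σ bonds; 4 regions of electron density → sp3.
C6: 2 σ bonds, plus two π bonds; 2 regions of electron density → sp.
C7: 2 σ bonds, plus two π bonds; 2 regions of electron density → sp.
C8 carries 3 σ bonds, plus one π bond, giving a steric number of 3, so it is sp2.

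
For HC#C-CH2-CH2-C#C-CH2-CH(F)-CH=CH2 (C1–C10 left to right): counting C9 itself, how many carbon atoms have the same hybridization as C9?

C9 is sp2 (one π bond).
C1: sp
C2: sp
C3: sp3
C4: sp3
C5: sp
C6: sp
C7: sp3
C8: sp3
C9: sp2 ✓
C10: sp2 ✓
2 carbons are sp2.

2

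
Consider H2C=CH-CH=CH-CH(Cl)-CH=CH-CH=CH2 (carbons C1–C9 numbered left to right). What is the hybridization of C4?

C4 has 3 σ bonds, plus one π bond: steric number 3 → sp2.

sp²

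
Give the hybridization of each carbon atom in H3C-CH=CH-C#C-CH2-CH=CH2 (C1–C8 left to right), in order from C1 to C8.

C1 carries 4 σ bonds, giving a steric number of 4, so it is sp3.
C2 carries 3 σ bonds, plus one π bond, giving a steric number of 3, so it is sp2.
C3 — 3 σ bonds, plus one π bond. Steric number 3, so sp2.
C4 is sp: 2 σ bonds, plus two π bonds, 2 electron-density regions.
C5 (2 σ bonds, plus two π bonds) has steric number 2: sp.
C6 is sp3: 4 σ bonds, 4 electron-density regions.
C7: 3 σ bonds, plus one π bond — 3 electron domains, sp2.
C8: 3 σ bonds, plus one π bond — 3 electron domains, sp2.

C1 sp3, C2 sp2, C3 sp2, C4 sp, C5 sp, C6 sp3, C7 sp2, C8 sp2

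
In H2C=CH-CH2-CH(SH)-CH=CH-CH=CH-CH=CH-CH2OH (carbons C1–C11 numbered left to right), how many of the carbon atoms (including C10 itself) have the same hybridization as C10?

8

C10 is sp2 (one π bond).
C1: sp2 ✓
C2: sp2 ✓
C3: sp3
C4: sp3
C5: sp2 ✓
C6: sp2 ✓
C7: sp2 ✓
C8: sp2 ✓
C9: sp2 ✓
C10: sp2 ✓
C11: sp3
8 carbons are sp2.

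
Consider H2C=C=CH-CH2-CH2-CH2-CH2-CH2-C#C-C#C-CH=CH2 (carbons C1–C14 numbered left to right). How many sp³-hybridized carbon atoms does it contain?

C1: sp2
C2: sp
C3: sp2
C4: sp3 ✓
C5: sp3 ✓
C6: sp3 ✓
C7: sp3 ✓
C8: sp3 ✓
C9: sp
C10: sp
C11: sp
C12: sp
C13: sp2
C14: sp2
C4, C5, C6, C7, C8 → 5 sp3 carbons.

5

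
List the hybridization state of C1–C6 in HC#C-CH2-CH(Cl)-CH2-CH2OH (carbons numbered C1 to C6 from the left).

C1 sp, C2 sp, C3 sp3, C4 sp3, C5 sp3, C6 sp3

C1 — 2 σ bonds, plus two π bonds. Steric number 2, so sp.
C2 carries 2 σ bonds, plus two π bonds, giving a steric number of 2, so it is sp.
C3: 4 σ bonds; 4 regions of electron density → sp3.
C4 (4 σ bonds) has steric number 4: sp3.
C5 has 4 σ bonds: steric number 4 → sp3.
C6 has 4 σ bonds: steric number 4 → sp3.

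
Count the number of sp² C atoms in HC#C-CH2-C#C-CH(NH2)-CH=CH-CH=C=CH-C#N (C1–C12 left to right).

4

C1: sp
C2: sp
C3: sp3
C4: sp
C5: sp
C6: sp3
C7: sp2 ✓
C8: sp2 ✓
C9: sp2 ✓
C10: sp
C11: sp2 ✓
C12: sp
C7, C8, C9, C11 → 4 sp2 carbons.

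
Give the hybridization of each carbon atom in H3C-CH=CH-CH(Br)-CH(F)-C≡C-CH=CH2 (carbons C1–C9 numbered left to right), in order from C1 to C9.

C1 sp3, C2 sp2, C3 sp2, C4 sp3, C5 sp3, C6 sp, C7 sp, C8 sp2, C9 sp2

C1: 4 σ bonds — 4 electron domains, sp3.
C2 has 3 σ bonds, plus one π bond: steric number 3 → sp2.
C3 (3 σ bonds, plus one π bond) has steric number 3: sp2.
C4 (4 σ bonds) has steric number 4: sp3.
C5 — 4 σ bonds. Steric number 4, so sp3.
C6 (2 σ bonds, plus two π bonds) has steric number 2: sp.
C7 (2 σ bonds, plus two π bonds) has steric number 2: sp.
C8 is sp2: 3 σ bonds, plus one π bond, 3 electron-density regions.
C9 (3 σ bonds, plus one π bond) has steric number 3: sp2.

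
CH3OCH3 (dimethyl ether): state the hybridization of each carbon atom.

Each carbon atom: 4 σ bonds; 4 regions of electron density → sp3.

sp^3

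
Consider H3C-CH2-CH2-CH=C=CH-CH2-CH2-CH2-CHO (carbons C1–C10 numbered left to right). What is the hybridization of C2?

C2 is sp3: 4 σ bonds, 4 electron-density regions.

sp³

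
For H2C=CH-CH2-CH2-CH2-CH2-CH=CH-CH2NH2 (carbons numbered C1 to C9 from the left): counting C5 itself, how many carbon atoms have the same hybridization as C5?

C5 is sp3 (only σ bonds).
C1: sp2
C2: sp2
C3: sp3 ✓
C4: sp3 ✓
C5: sp3 ✓
C6: sp3 ✓
C7: sp2
C8: sp2
C9: sp3 ✓
5 carbons are sp3.

5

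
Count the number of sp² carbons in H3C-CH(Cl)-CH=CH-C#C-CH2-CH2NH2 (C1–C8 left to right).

2

C1: sp3
C2: sp3
C3: sp2 ✓
C4: sp2 ✓
C5: sp
C6: sp
C7: sp3
C8: sp3
C3, C4 → 2 sp2 carbons.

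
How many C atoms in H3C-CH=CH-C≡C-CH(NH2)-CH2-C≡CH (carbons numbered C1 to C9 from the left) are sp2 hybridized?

C1: sp3
C2: sp2 ✓
C3: sp2 ✓
C4: sp
C5: sp
C6: sp3
C7: sp3
C8: sp
C9: sp
C2, C3 → 2 sp2 carbons.

2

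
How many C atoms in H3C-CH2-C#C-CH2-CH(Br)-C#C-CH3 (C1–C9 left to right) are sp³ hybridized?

5

C1: sp3 ✓
C2: sp3 ✓
C3: sp
C4: sp
C5: sp3 ✓
C6: sp3 ✓
C7: sp
C8: sp
C9: sp3 ✓
C1, C2, C5, C6, C9 → 5 sp3 carbons.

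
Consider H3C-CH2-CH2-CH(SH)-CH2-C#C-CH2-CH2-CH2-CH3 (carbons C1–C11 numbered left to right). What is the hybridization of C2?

sp^3

C2: 4 σ bonds — 4 electron domains, sp3.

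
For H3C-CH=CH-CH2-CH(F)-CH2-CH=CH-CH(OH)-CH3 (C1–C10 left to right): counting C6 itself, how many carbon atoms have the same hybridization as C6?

6

C6 is sp3 (only σ bonds).
C1: sp3 ✓
C2: sp2
C3: sp2
C4: sp3 ✓
C5: sp3 ✓
C6: sp3 ✓
C7: sp2
C8: sp2
C9: sp3 ✓
C10: sp3 ✓
6 carbons are sp3.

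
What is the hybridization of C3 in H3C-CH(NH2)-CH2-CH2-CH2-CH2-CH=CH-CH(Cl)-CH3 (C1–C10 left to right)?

C3 — 4 σ bonds. Steric number 4, so sp3.

sp3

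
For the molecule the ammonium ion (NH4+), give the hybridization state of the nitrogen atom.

sp³

Four σ bonds, no lone pair → sp3, tetrahedral.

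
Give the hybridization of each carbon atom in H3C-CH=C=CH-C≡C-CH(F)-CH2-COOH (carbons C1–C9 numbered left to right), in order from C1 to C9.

C1 sp3, C2 sp2, C3 sp, C4 sp2, C5 sp, C6 sp, C7 sp3, C8 sp3, C9 sp2

C1: 4 σ bonds — 4 electron domains, sp3.
C2 (3 σ bonds, plus one π bond) has steric number 3: sp2.
C3 is sp: 2 σ bonds, plus two π bonds, 2 electron-density regions.
C4: 3 σ bonds, plus one π bond — 3 electron domains, sp2.
C5 is sp: 2 σ bonds, plus two π bonds, 2 electron-density regions.
C6: 2 σ bonds, plus two π bonds; 2 regions of electron density → sp.
C7 has 4 σ bonds: steric number 4 → sp3.
C8: 4 σ bonds — 4 electron domains, sp3.
C9 has 3 σ bonds, plus one π bond: steric number 3 → sp2.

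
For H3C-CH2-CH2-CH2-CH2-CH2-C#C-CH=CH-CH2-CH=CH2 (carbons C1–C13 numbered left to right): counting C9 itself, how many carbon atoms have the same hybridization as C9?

4

C9 is sp2 (one π bond).
C1: sp3
C2: sp3
C3: sp3
C4: sp3
C5: sp3
C6: sp3
C7: sp
C8: sp
C9: sp2 ✓
C10: sp2 ✓
C11: sp3
C12: sp2 ✓
C13: sp2 ✓
4 carbons are sp2.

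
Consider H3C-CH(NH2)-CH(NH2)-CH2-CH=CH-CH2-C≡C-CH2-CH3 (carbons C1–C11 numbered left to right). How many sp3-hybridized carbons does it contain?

7

C1: sp3 ✓
C2: sp3 ✓
C3: sp3 ✓
C4: sp3 ✓
C5: sp2
C6: sp2
C7: sp3 ✓
C8: sp
C9: sp
C10: sp3 ✓
C11: sp3 ✓
C1, C2, C3, C4, C7, C10, C11 → 7 sp3 carbons.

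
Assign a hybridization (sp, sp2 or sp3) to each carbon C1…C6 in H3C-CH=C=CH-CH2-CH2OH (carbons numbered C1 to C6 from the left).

C1 sp3, C2 sp2, C3 sp, C4 sp2, C5 sp3, C6 sp3

C1 is sp3: 4 σ bonds, 4 electron-density regions.
C2 carries 3 σ bonds, plus one π bond, giving a steric number of 3, so it is sp2.
C3 (2 σ bonds, plus two π bonds) has steric number 2: sp.
C4: 3 σ bonds, plus one π bond; 3 regions of electron density → sp2.
C5 carries 4 σ bonds, giving a steric number of 4, so it is sp3.
C6 (4 σ bonds) has steric number 4: sp3.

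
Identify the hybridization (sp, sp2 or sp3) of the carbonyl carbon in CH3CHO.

sp²

The carbonyl carbon has 3 σ bonds, plus one π bond: steric number 3 → sp2.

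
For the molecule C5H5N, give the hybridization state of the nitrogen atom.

N has two σ bonds and one lone pair in the ring plane (steric number 3 → sp2); its p orbital contributes one electron to the aromatic π system via the C=N double bond.

sp²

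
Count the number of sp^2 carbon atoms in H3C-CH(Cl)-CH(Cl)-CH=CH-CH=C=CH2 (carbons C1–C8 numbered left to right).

C1: sp3
C2: sp3
C3: sp3
C4: sp2 ✓
C5: sp2 ✓
C6: sp2 ✓
C7: sp
C8: sp2 ✓
C4, C5, C6, C8 → 4 sp2 carbons.

4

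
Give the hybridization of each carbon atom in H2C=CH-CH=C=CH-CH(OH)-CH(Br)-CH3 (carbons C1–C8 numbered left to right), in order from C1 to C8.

C1 sp2, C2 sp2, C3 sp2, C4 sp, C5 sp2, C6 sp3, C7 sp3, C8 sp3

C1: 3 σ bonds, plus one π bond — 3 electron domains, sp2.
C2 carries 3 σ bonds, plus one π bond, giving a steric number of 3, so it is sp2.
C3 (3 σ bonds, plus one π bond) has steric number 3: sp2.
C4: 2 σ bonds, plus two π bonds; 2 regions of electron density → sp.
C5 — 3 σ bonds, plus one π bond. Steric number 3, so sp2.
C6 is sp3: 4 σ bonds, 4 electron-density regions.
C7 is sp3: 4 σ bonds, 4 electron-density regions.
C8 carries 4 σ bonds, giving a steric number of 4, so it is sp3.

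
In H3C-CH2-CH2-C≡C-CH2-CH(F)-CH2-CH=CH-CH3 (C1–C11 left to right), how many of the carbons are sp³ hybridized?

C1: sp3 ✓
C2: sp3 ✓
C3: sp3 ✓
C4: sp
C5: sp
C6: sp3 ✓
C7: sp3 ✓
C8: sp3 ✓
C9: sp2
C10: sp2
C11: sp3 ✓
C1, C2, C3, C6, C7, C8, C11 → 7 sp3 carbons.

7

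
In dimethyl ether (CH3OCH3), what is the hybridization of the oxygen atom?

sp^3

Two σ bonds + two lone pairs = steric number 4 → sp3.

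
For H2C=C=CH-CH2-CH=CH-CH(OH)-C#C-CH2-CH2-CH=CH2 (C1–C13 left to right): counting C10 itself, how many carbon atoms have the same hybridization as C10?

C10 is sp3 (only σ bonds).
C1: sp2
C2: sp
C3: sp2
C4: sp3 ✓
C5: sp2
C6: sp2
C7: sp3 ✓
C8: sp
C9: sp
C10: sp3 ✓
C11: sp3 ✓
C12: sp2
C13: sp2
4 carbons are sp3.

4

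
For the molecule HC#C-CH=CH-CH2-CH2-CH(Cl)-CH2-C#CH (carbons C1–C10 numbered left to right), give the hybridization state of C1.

sp

C1 is sp: 2 σ bonds, plus two π bonds, 2 electron-density regions.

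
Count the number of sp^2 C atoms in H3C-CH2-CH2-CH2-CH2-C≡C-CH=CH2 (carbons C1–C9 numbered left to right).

C1: sp3
C2: sp3
C3: sp3
C4: sp3
C5: sp3
C6: sp
C7: sp
C8: sp2 ✓
C9: sp2 ✓
C8, C9 → 2 sp2 carbons.

2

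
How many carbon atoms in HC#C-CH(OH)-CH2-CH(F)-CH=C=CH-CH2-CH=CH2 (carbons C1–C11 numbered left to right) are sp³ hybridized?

C1: sp
C2: sp
C3: sp3 ✓
C4: sp3 ✓
C5: sp3 ✓
C6: sp2
C7: sp
C8: sp2
C9: sp3 ✓
C10: sp2
C11: sp2
C3, C4, C5, C9 → 4 sp3 carbons.

4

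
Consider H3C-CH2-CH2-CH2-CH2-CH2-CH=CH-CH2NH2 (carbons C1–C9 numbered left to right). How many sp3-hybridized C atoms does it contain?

7

C1: sp3 ✓
C2: sp3 ✓
C3: sp3 ✓
C4: sp3 ✓
C5: sp3 ✓
C6: sp3 ✓
C7: sp2
C8: sp2
C9: sp3 ✓
C1, C2, C3, C4, C5, C6, C9 → 7 sp3 carbons.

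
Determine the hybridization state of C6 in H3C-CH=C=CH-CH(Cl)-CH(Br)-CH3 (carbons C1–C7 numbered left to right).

sp³

C6: 4 σ bonds; 4 regions of electron density → sp3.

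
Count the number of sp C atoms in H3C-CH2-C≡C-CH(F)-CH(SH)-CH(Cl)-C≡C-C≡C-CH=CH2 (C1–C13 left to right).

6

C1: sp3
C2: sp3
C3: sp ✓
C4: sp ✓
C5: sp3
C6: sp3
C7: sp3
C8: sp ✓
C9: sp ✓
C10: sp ✓
C11: sp ✓
C12: sp2
C13: sp2
C3, C4, C8, C9, C10, C11 → 6 sp carbons.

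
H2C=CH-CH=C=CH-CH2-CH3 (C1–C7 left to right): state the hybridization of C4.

sp

C4 (2 σ bonds, plus two π bonds) has steric number 2: sp.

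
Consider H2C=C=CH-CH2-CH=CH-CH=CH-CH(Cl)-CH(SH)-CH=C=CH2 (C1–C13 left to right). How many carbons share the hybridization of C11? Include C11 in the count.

C11 is sp2 (one π bond).
C1: sp2 ✓
C2: sp
C3: sp2 ✓
C4: sp3
C5: sp2 ✓
C6: sp2 ✓
C7: sp2 ✓
C8: sp2 ✓
C9: sp3
C10: sp3
C11: sp2 ✓
C12: sp
C13: sp2 ✓
8 carbons are sp2.

8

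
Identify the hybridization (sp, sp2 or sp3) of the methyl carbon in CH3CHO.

sp3

The methyl carbon (4 σ bonds) has steric number 4: sp3.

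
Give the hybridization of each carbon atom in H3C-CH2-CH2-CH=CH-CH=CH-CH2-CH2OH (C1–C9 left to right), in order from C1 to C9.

C1: 4 σ bonds; 4 regions of electron density → sp3.
C2 (4 σ bonds) has steric number 4: sp3.
C3 (4 σ bonds) has steric number 4: sp3.
C4 (3 σ bonds, plus one π bond) has steric number 3: sp2.
C5 is sp2: 3 σ bonds, plus one π bond, 3 electron-density regions.
C6 — 3 σ bonds, plus one π bond. Steric number 3, so sp2.
C7 (3 σ bonds, plus one π bond) has steric number 3: sp2.
C8 carries 4 σ bonds, giving a steric number of 4, so it is sp3.
C9 (4 σ bonds) has steric number 4: sp3.

C1 sp3, C2 sp3, C3 sp3, C4 sp2, C5 sp2, C6 sp2, C7 sp2, C8 sp3, C9 sp3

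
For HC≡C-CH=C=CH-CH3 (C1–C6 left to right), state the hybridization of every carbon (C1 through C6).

C1 carries 2 σ bonds, plus two π bonds, giving a steric number of 2, so it is sp.
C2 is sp: 2 σ bonds, plus two π bonds, 2 electron-density regions.
C3: 3 σ bonds, plus one π bond; 3 regions of electron density → sp2.
C4: 2 σ bonds, plus two π bonds; 2 regions of electron density → sp.
C5: 3 σ bonds, plus one π bond; 3 regions of electron density → sp2.
C6: 4 σ bonds; 4 regions of electron density → sp3.

C1 sp, C2 sp, C3 sp2, C4 sp, C5 sp2, C6 sp3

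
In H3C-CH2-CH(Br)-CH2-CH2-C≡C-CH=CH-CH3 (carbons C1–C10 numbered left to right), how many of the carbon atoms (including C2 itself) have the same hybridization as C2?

C2 is sp3 (only σ bonds).
C1: sp3 ✓
C2: sp3 ✓
C3: sp3 ✓
C4: sp3 ✓
C5: sp3 ✓
C6: sp
C7: sp
C8: sp2
C9: sp2
C10: sp3 ✓
6 carbons are sp3.

6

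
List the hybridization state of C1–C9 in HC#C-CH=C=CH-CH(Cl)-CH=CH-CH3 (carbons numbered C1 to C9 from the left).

C1 sp, C2 sp, C3 sp2, C4 sp, C5 sp2, C6 sp3, C7 sp2, C8 sp2, C9 sp3

C1: 2 σ bonds, plus two π bonds; 2 regions of electron density → sp.
C2: 2 σ bonds, plus two π bonds — 2 electron domains, sp.
C3: 3 σ bonds, plus one π bond — 3 electron domains, sp2.
C4 — 2 σ bonds, plus two π bonds. Steric number 2, so sp.
C5: 3 σ bonds, plus one π bond; 3 regions of electron density → sp2.
C6: 4 σ bonds — 4 electron domains, sp3.
C7 — 3 σ bonds, plus one π bond. Steric number 3, so sp2.
C8 is sp2: 3 σ bonds, plus one π bond, 3 electron-density regions.
C9: 4 σ bonds; 4 regions of electron density → sp3.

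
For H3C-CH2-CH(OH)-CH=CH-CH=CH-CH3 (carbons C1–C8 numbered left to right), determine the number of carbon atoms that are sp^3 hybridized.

4

C1: sp3 ✓
C2: sp3 ✓
C3: sp3 ✓
C4: sp2
C5: sp2
C6: sp2
C7: sp2
C8: sp3 ✓
C1, C2, C3, C8 → 4 sp3 carbons.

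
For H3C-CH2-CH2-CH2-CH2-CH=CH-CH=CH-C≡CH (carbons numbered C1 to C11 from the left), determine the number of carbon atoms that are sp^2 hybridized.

4

C1: sp3
C2: sp3
C3: sp3
C4: sp3
C5: sp3
C6: sp2 ✓
C7: sp2 ✓
C8: sp2 ✓
C9: sp2 ✓
C10: sp
C11: sp
C6, C7, C8, C9 → 4 sp2 carbons.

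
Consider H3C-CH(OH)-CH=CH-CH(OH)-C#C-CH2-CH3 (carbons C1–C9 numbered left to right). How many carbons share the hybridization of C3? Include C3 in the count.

C3 is sp2 (one π bond).
C1: sp3
C2: sp3
C3: sp2 ✓
C4: sp2 ✓
C5: sp3
C6: sp
C7: sp
C8: sp3
C9: sp3
2 carbons are sp2.

2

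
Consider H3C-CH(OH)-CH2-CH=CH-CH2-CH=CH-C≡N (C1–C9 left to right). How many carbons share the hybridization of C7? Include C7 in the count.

4

C7 is sp2 (one π bond).
C1: sp3
C2: sp3
C3: sp3
C4: sp2 ✓
C5: sp2 ✓
C6: sp3
C7: sp2 ✓
C8: sp2 ✓
C9: sp
4 carbons are sp2.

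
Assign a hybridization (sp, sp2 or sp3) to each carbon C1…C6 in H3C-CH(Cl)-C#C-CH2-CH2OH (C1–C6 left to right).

C1 has 4 σ bonds: steric number 4 → sp3.
C2 (4 σ bonds) has steric number 4: sp3.
C3 has 2 σ bonds, plus two π bonds: steric number 2 → sp.
C4 is sp: 2 σ bonds, plus two π bonds, 2 electron-density regions.
C5: 4 σ bonds — 4 electron domains, sp3.
C6 (4 σ bonds) has steric number 4: sp3.

C1 sp3, C2 sp3, C3 sp, C4 sp, C5 sp3, C6 sp3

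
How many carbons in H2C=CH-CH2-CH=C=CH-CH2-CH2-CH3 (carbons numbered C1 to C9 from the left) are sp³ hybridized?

C1: sp2
C2: sp2
C3: sp3 ✓
C4: sp2
C5: sp
C6: sp2
C7: sp3 ✓
C8: sp3 ✓
C9: sp3 ✓
C3, C7, C8, C9 → 4 sp3 carbons.

4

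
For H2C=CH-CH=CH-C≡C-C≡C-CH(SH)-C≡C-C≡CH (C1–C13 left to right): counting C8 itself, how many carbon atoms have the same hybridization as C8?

8

C8 is sp (two π bonds).
C1: sp2
C2: sp2
C3: sp2
C4: sp2
C5: sp ✓
C6: sp ✓
C7: sp ✓
C8: sp ✓
C9: sp3
C10: sp ✓
C11: sp ✓
C12: sp ✓
C13: sp ✓
8 carbons are sp.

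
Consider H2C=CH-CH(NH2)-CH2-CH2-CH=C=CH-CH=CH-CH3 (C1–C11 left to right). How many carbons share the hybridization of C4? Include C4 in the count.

C4 is sp3 (only σ bonds).
C1: sp2
C2: sp2
C3: sp3 ✓
C4: sp3 ✓
C5: sp3 ✓
C6: sp2
C7: sp
C8: sp2
C9: sp2
C10: sp2
C11: sp3 ✓
4 carbons are sp3.

4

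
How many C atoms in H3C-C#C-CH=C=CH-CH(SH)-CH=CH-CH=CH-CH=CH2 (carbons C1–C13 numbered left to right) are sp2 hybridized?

C1: sp3
C2: sp
C3: sp
C4: sp2 ✓
C5: sp
C6: sp2 ✓
C7: sp3
C8: sp2 ✓
C9: sp2 ✓
C10: sp2 ✓
C11: sp2 ✓
C12: sp2 ✓
C13: sp2 ✓
C4, C6, C8, C9, C10, C11, C12, C13 → 8 sp2 carbons.

8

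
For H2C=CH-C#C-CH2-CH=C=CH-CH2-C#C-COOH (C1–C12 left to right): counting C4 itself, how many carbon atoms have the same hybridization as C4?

C4 is sp (two π bonds).
C1: sp2
C2: sp2
C3: sp ✓
C4: sp ✓
C5: sp3
C6: sp2
C7: sp ✓
C8: sp2
C9: sp3
C10: sp ✓
C11: sp ✓
C12: sp2
5 carbons are sp.

5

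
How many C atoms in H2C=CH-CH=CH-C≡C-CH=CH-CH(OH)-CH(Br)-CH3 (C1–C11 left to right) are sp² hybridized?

C1: sp2 ✓
C2: sp2 ✓
C3: sp2 ✓
C4: sp2 ✓
C5: sp
C6: sp
C7: sp2 ✓
C8: sp2 ✓
C9: sp3
C10: sp3
C11: sp3
C1, C2, C3, C4, C7, C8 → 6 sp2 carbons.

6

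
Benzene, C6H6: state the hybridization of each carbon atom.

sp^2

Every ring carbon has three σ bonds and contributes one p electron to the aromatic π system.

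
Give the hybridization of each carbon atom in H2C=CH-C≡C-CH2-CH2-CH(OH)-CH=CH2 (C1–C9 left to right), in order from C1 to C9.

C1 sp2, C2 sp2, C3 sp, C4 sp, C5 sp3, C6 sp3, C7 sp3, C8 sp2, C9 sp2

C1: 3 σ bonds, plus one π bond; 3 regions of electron density → sp2.
C2 is sp2: 3 σ bonds, plus one π bond, 3 electron-density regions.
C3 has 2 σ bonds, plus two π bonds: steric number 2 → sp.
C4 has 2 σ bonds, plus two π bonds: steric number 2 → sp.
C5: 4 σ bonds; 4 regions of electron density → sp3.
C6 — 4 σ bonds. Steric number 4, so sp3.
C7 (4 σ bonds) has steric number 4: sp3.
C8 (3 σ bonds, plus one π bond) has steric number 3: sp2.
C9 (3 σ bonds, plus one π bond) has steric number 3: sp2.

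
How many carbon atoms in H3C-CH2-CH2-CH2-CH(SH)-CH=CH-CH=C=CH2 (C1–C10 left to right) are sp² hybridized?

C1: sp3
C2: sp3
C3: sp3
C4: sp3
C5: sp3
C6: sp2 ✓
C7: sp2 ✓
C8: sp2 ✓
C9: sp
C10: sp2 ✓
C6, C7, C8, C10 → 4 sp2 carbons.

4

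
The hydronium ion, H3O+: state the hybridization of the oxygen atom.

sp^3

Three σ bonds + one lone pair = steric number 4 → sp3.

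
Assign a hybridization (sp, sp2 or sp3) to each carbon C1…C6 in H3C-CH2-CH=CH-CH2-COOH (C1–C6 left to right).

C1 carries 4 σ bonds, giving a steric number of 4, so it is sp3.
C2: 4 σ bonds — 4 electron domains, sp3.
C3 carries 3 σ bonds, plus one π bond, giving a steric number of 3, so it is sp2.
C4 — 3 σ bonds, plus one π bond. Steric number 3, so sp2.
C5 — 4 σ bonds. Steric number 4, so sp3.
C6 is sp2: 3 σ bonds, plus one π bond, 3 electron-density regions.

C1 sp3, C2 sp3, C3 sp2, C4 sp2, C5 sp3, C6 sp2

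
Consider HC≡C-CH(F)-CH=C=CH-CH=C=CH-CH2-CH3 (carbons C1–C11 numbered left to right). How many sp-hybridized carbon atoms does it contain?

C1: sp ✓
C2: sp ✓
C3: sp3
C4: sp2
C5: sp ✓
C6: sp2
C7: sp2
C8: sp ✓
C9: sp2
C10: sp3
C11: sp3
C1, C2, C5, C8 → 4 sp carbons.

4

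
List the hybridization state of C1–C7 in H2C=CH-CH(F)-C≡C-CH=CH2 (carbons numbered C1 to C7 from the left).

C1 sp2, C2 sp2, C3 sp3, C4 sp, C5 sp, C6 sp2, C7 sp2

C1: 3 σ bonds, plus one π bond — 3 electron domains, sp2.
C2 — 3 σ bonds, plus one π bond. Steric number 3, so sp2.
C3 (4 σ bonds) has steric number 4: sp3.
C4: 2 σ bonds, plus two π bonds — 2 electron domains, sp.
C5 (2 σ bonds, plus two π bonds) has steric number 2: sp.
C6 (3 σ bonds, plus one π bond) has steric number 3: sp2.
C7 has 3 σ bonds, plus one π bond: steric number 3 → sp2.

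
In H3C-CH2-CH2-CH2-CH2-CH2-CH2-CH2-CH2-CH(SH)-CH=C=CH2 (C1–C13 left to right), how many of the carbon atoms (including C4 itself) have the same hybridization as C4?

C4 is sp3 (only σ bonds).
C1: sp3 ✓
C2: sp3 ✓
C3: sp3 ✓
C4: sp3 ✓
C5: sp3 ✓
C6: sp3 ✓
C7: sp3 ✓
C8: sp3 ✓
C9: sp3 ✓
C10: sp3 ✓
C11: sp2
C12: sp
C13: sp2
10 carbons are sp3.

10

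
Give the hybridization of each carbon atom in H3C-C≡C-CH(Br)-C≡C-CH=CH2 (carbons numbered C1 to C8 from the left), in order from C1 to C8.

C1 (4 σ bonds) has steric number 4: sp3.
C2 is sp: 2 σ bonds, plus two π bonds, 2 electron-density regions.
C3 — 2 σ bonds, plus two π bonds. Steric number 2, so sp.
C4 — 4 σ bonds. Steric number 4, so sp3.
C5 has 2 σ bonds, plus two π bonds: steric number 2 → sp.
C6: 2 σ bonds, plus two π bonds; 2 regions of electron density → sp.
C7 is sp2: 3 σ bonds, plus one π bond, 3 electron-density regions.
C8 carries 3 σ bonds, plus one π bond, giving a steric number of 3, so it is sp2.

C1 sp3, C2 sp, C3 sp, C4 sp3, C5 sp, C6 sp, C7 sp2, C8 sp2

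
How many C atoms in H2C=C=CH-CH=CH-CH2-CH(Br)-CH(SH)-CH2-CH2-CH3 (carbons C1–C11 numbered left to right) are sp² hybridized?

C1: sp2 ✓
C2: sp
C3: sp2 ✓
C4: sp2 ✓
C5: sp2 ✓
C6: sp3
C7: sp3
C8: sp3
C9: sp3
C10: sp3
C11: sp3
C1, C3, C4, C5 → 4 sp2 carbons.

4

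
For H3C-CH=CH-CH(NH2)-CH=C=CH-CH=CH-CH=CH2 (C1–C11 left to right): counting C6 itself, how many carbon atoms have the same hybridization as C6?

1

C6 is sp (two π bonds).
C1: sp3
C2: sp2
C3: sp2
C4: sp3
C5: sp2
C6: sp ✓
C7: sp2
C8: sp2
C9: sp2
C10: sp2
C11: sp2
1 carbon is sp.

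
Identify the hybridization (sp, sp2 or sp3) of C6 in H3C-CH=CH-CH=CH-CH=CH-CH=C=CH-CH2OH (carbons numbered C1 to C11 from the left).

sp2

C6: 3 σ bonds, plus one π bond; 3 regions of electron density → sp2.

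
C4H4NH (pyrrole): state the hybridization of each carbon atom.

sp^2

Each carbon atom — 3 σ bonds, plus one π bond. Steric number 3, so sp2.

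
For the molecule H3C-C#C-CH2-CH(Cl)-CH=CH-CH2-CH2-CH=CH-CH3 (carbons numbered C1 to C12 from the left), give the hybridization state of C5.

C5 (4 σ bonds) has steric number 4: sp3.

sp3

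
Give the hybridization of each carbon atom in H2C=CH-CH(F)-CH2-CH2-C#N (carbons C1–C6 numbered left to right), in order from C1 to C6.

C1: 3 σ bonds, plus one π bond; 3 regions of electron density → sp2.
C2 is sp2: 3 σ bonds, plus one π bond, 3 electron-density regions.
C3: 4 σ bonds — 4 electron domains, sp3.
C4 — 4 σ bonds. Steric number 4, so sp3.
C5 carries 4 σ bonds, giving a steric number of 4, so it is sp3.
C6 has 2 σ bonds, plus two π bonds: steric number 2 → sp.

C1 sp2, C2 sp2, C3 sp3, C4 sp3, C5 sp3, C6 sp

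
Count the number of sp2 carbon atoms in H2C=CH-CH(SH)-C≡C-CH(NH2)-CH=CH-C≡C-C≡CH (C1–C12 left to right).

4

C1: sp2 ✓
C2: sp2 ✓
C3: sp3
C4: sp
C5: sp
C6: sp3
C7: sp2 ✓
C8: sp2 ✓
C9: sp
C10: sp
C11: sp
C12: sp
C1, C2, C7, C8 → 4 sp2 carbons.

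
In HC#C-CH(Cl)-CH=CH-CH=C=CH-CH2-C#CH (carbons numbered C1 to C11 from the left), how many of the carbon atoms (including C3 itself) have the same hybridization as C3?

C3 is sp3 (only σ bonds).
C1: sp
C2: sp
C3: sp3 ✓
C4: sp2
C5: sp2
C6: sp2
C7: sp
C8: sp2
C9: sp3 ✓
C10: sp
C11: sp
2 carbons are sp3.

2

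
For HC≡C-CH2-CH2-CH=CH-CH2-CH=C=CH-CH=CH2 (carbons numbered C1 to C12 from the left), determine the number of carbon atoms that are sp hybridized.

C1: sp ✓
C2: sp ✓
C3: sp3
C4: sp3
C5: sp2
C6: sp2
C7: sp3
C8: sp2
C9: sp ✓
C10: sp2
C11: sp2
C12: sp2
C1, C2, C9 → 3 sp carbons.

3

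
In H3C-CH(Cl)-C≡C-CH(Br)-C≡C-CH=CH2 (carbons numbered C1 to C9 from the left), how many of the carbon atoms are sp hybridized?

4

C1: sp3
C2: sp3
C3: sp ✓
C4: sp ✓
C5: sp3
C6: sp ✓
C7: sp ✓
C8: sp2
C9: sp2
C3, C4, C6, C7 → 4 sp carbons.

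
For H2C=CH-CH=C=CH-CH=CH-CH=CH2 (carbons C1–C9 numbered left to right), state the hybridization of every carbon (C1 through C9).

C1 sp2, C2 sp2, C3 sp2, C4 sp, C5 sp2, C6 sp2, C7 sp2, C8 sp2, C9 sp2

C1: 3 σ bonds, plus one π bond — 3 electron domains, sp2.
C2: 3 σ bonds, plus one π bond; 3 regions of electron density → sp2.
C3 (3 σ bonds, plus one π bond) has steric number 3: sp2.
C4: 2 σ bonds, plus two π bonds; 2 regions of electron density → sp.
C5 carries 3 σ bonds, plus one π bond, giving a steric number of 3, so it is sp2.
C6 is sp2: 3 σ bonds, plus one π bond, 3 electron-density regions.
C7: 3 σ bonds, plus one π bond — 3 electron domains, sp2.
C8: 3 σ bonds, plus one π bond; 3 regions of electron density → sp2.
C9 — 3 σ bonds, plus one π bond. Steric number 3, so sp2.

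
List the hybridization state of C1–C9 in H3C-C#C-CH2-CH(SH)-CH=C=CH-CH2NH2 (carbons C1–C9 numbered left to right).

C1 (4 σ bonds) has steric number 4: sp3.
C2: 2 σ bonds, plus two π bonds — 2 electron domains, sp.
C3: 2 σ bonds, plus two π bonds — 2 electron domains, sp.
C4 carries 4 σ bonds, giving a steric number of 4, so it is sp3.
C5: 4 σ bonds — 4 electron domains, sp3.
C6 — 3 σ bonds, plus one π bond. Steric number 3, so sp2.
C7 has 2 σ bonds, plus two π bonds: steric number 2 → sp.
C8 is sp2: 3 σ bonds, plus one π bond, 3 electron-density regions.
C9 has 4 σ bonds: steric number 4 → sp3.

C1 sp3, C2 sp, C3 sp, C4 sp3, C5 sp3, C6 sp2, C7 sp, C8 sp2, C9 sp3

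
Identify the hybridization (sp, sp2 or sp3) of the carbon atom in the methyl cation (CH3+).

Three σ bonds to H, empty p orbital → sp2, trigonal planar.

sp2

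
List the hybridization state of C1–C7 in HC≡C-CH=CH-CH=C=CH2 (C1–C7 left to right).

C1 sp, C2 sp, C3 sp2, C4 sp2, C5 sp2, C6 sp, C7 sp2

C1 (2 σ bonds, plus two π bonds) has steric number 2: sp.
C2 — 2 σ bonds, plus two π bonds. Steric number 2, so sp.
C3: 3 σ bonds, plus one π bond — 3 electron domains, sp2.
C4 carries 3 σ bonds, plus one π bond, giving a steric number of 3, so it is sp2.
C5 is sp2: 3 σ bonds, plus one π bond, 3 electron-density regions.
C6 is sp: 2 σ bonds, plus two π bonds, 2 electron-density regions.
C7 — 3 σ bonds, plus one π bond. Steric number 3, so sp2.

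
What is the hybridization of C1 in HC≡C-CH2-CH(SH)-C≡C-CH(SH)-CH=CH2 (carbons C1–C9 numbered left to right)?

C1 has 2 σ bonds, plus two π bonds: steric number 2 → sp.

sp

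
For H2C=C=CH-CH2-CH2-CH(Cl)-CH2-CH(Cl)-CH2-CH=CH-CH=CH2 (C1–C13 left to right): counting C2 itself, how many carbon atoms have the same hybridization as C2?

1

C2 is sp (two π bonds).
C1: sp2
C2: sp ✓
C3: sp2
C4: sp3
C5: sp3
C6: sp3
C7: sp3
C8: sp3
C9: sp3
C10: sp2
C11: sp2
C12: sp2
C13: sp2
1 carbon is sp.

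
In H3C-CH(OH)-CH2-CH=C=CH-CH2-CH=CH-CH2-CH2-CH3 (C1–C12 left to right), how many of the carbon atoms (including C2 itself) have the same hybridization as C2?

7

C2 is sp3 (only σ bonds).
C1: sp3 ✓
C2: sp3 ✓
C3: sp3 ✓
C4: sp2
C5: sp
C6: sp2
C7: sp3 ✓
C8: sp2
C9: sp2
C10: sp3 ✓
C11: sp3 ✓
C12: sp3 ✓
7 carbons are sp3.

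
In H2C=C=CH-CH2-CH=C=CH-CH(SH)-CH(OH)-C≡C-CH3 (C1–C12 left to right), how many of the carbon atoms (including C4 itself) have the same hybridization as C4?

4

C4 is sp3 (only σ bonds).
C1: sp2
C2: sp
C3: sp2
C4: sp3 ✓
C5: sp2
C6: sp
C7: sp2
C8: sp3 ✓
C9: sp3 ✓
C10: sp
C11: sp
C12: sp3 ✓
4 carbons are sp3.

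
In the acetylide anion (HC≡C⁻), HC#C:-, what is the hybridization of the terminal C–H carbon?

The terminal C–H carbon (2 σ bonds, plus two π bonds) has steric number 2: sp.

sp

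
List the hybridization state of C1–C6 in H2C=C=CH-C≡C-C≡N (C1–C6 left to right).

C1 sp2, C2 sp, C3 sp2, C4 sp, C5 sp, C6 sp

C1 (3 σ bonds, plus one π bond) has steric number 3: sp2.
C2 is sp: 2 σ bonds, plus two π bonds, 2 electron-density regions.
C3 carries 3 σ bonds, plus one π bond, giving a steric number of 3, so it is sp2.
C4: 2 σ bonds, plus two π bonds; 2 regions of electron density → sp.
C5 — 2 σ bonds, plus two π bonds. Steric number 2, so sp.
C6: 2 σ bonds, plus two π bonds — 2 electron domains, sp.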